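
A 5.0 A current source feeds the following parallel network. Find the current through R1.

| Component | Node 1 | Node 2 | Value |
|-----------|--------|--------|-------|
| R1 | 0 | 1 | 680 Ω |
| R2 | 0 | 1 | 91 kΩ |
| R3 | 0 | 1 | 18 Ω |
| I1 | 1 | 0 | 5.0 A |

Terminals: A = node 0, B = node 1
All resistors sit directly between nodes 0 and 1, so they are in parallel and share one voltage V; the full source current 5 A splits among them.
1/R_par = 1/680 + 1/91000 + 1/18 = 0.05704 S  =>  R_par = 17.53 Ω
V = I × R_par = 5 × 17.53 = 87.66 V
I_R1 = V/R1 = 87.66/680 = 0.1289 A

Final answer: 0.1289 A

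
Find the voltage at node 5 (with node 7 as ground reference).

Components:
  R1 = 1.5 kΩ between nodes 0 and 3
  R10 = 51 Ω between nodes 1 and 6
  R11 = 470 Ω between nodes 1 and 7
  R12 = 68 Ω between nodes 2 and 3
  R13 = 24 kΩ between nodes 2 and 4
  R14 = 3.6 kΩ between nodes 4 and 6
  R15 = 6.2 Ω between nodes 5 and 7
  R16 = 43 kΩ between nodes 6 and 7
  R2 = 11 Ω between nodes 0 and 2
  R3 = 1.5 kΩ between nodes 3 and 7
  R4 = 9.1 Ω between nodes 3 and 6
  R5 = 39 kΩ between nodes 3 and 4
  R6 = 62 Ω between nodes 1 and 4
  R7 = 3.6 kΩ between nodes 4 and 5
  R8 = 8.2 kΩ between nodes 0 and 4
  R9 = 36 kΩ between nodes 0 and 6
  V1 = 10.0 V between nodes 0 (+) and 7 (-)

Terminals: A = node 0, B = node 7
Nodal analysis, taking node 7 as the 0 V reference.
Source V1 fixes V_0 = 10 V.
KCL at each unknown node (sum of currents leaving = 0; resistances in Ω):
  Node 1: (V_1 - V_4)/62 + (V_1 - V_6)/51 + (V_1 - 0)/470 = 0
  Node 2: (V_2 - 10)/11 + (V_2 - V_3)/68 + (V_2 - V_4)/24000 = 0
  Node 3: (V_3 - 10)/1500 + (V_3 - 0)/1500 + (V_3 - V_6)/9.1 + (V_3 - V_4)/39000 + (V_3 - V_2)/68 = 0
  Node 4: (V_4 - V_3)/39000 + (V_4 - V_1)/62 + (V_4 - V_5)/3600 + (V_4 - 10)/8200 + (V_4 - V_2)/24000 + (V_4 - V_6)/3600 = 0
  Node 5: (V_5 - V_4)/3600 + (V_5 - 0)/6.2 = 0
  Node 6: (V_6 - V_3)/9.1 + (V_6 - 10)/36000 + (V_6 - V_1)/51 + (V_6 - V_4)/3600 + (V_6 - 0)/43000 = 0
Collecting terms (coefficients in siemens):
  0.03786·V_1 - 0.01613·V_4 - 0.01961·V_6 = 0
  0.1057·V_2 - 0.01471·V_3 - 0.00004167·V_4 = 0.9091
  0.126·V_3 - 0.01471·V_2 - 0.00002564·V_4 - 0.1099·V_6 = 0.006667
  0.01687·V_4 - 0.01613·V_1 - 0.00004167·V_2 - 0.00002564·V_3 - 0.0002778·V_5 - 0.0002778·V_6 = 0.00122
  0.1616·V_5 - 0.0002778·V_4 = 0
  0.1298·V_6 - 0.01961·V_1 - 0.1099·V_3 - 0.0002778·V_4 = 0.0002778
Solving these 6 simultaneous equations (Gaussian elimination) gives:
  V_1 = 7.283 V, V_2 = 9.761 V, V_3 = 8.294 V, V_4 = 7.205 V
  V_5 = 0.01239 V, V_6 = 8.138 V
The requested potential is V_5 = 0.01239 V.

Final answer: V_5 = 0.01239 V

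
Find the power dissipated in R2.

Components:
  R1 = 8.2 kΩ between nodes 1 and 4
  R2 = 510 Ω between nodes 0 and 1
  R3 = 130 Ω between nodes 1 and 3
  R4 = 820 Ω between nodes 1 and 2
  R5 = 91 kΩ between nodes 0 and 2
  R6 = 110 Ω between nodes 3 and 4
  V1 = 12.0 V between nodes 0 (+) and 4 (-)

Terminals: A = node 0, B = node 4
Nodal analysis, taking node 4 as the 0 V reference.
Source V1 fixes V_0 = 12 V.
KCL at each unknown node (sum of currents leaving = 0; resistances in Ω):
  Node 1: (V_1 - 0)/8200 + (V_1 - 12)/510 + (V_1 - V_3)/130 + (V_1 - V_2)/820 = 0
  Node 2: (V_2 - V_1)/820 + (V_2 - 12)/91000 = 0
  Node 3: (V_3 - V_1)/130 + (V_3 - 0)/110 = 0
Collecting terms (coefficients in siemens):
  0.01099·V_1 - 0.00122·V_2 - 0.007692·V_3 = 0.02353
  0.001231·V_2 - 0.00122·V_1 = 0.0001319
  0.01678·V_3 - 0.007692·V_1 = 0
Solving these 3 simultaneous equations (Gaussian elimination) gives:
  V_1 = 3.779 V, V_2 = 3.853 V, V_3 = 1.732 V
I_R2 = (V_0 - V_1)/R2 = (12 - 3.779)/510 = 0.01612 A
P_R2 = I_R2² × R2 = (0.01612)² × 510 = 0.1325 W

Final answer: 0.1325 W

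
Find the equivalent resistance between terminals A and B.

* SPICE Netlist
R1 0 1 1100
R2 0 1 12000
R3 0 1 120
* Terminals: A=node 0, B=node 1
Reduce the network between node 0 (A) and node 1 (B) by series/parallel combination:
  Rp1 = R1 ‖ R2 ‖ R3 (parallel, all between nodes 0 and 1) = 1/(1/1100 + 1/12000 + 1/120) = 107.2 Ω
R_eq = 107.2 Ω

Final answer: 107.2 Ω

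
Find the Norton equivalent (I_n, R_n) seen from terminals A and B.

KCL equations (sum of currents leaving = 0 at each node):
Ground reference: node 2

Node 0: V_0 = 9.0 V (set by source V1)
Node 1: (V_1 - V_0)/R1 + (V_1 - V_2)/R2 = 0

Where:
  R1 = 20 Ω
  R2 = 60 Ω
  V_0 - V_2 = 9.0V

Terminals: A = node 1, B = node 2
Find the Thévenin equivalent first; then I_n = V_th/R_th and R_n = R_th.
Step 1 — V_th is the open-circuit voltage V_A - V_B (nothing connected across the terminals).
Nodal analysis, taking node 2 as the 0 V reference.
Source V1 fixes V_0 = 9 V.
KCL at each unknown node (sum of currents leaving = 0; resistances in Ω):
  Node 1: (V_1 - 9)/20 + (V_1 - 0)/60 = 0
Collecting terms: 0.06667 × V_1 = 0.45  =>  V_1 = 6.75 V
V_th = V_1 - V_2 = 6.75 - 0 = 6.75 V
Step 2 — R_th: zero the source — replace V1 by a short circuit (node 2 merges into node 0) — and find the resistance seen between A (node 1) and B (node 0).
Reduce the network between node 1 (A) and node 0 (B) by series/parallel combination:
  Rp1 = R1 ‖ R2 (parallel, both between nodes 0 and 1) = 1/(1/20 + 1/60) = 15 Ω
R_th = 15 Ω
I_n = V_th/R_th = 6.75/15 = 0.45 A, and R_n = R_th = 15 Ω

Final answer: I_n = 0.45 A, R_n = 15 Ω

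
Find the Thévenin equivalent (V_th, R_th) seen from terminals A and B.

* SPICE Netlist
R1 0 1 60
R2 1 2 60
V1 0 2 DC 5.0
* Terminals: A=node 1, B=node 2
Step 1 — V_th is the open-circuit voltage V_A - V_B (nothing connected across the terminals).
Nodal analysis, taking node 2 as the 0 V reference.
Source V1 fixes V_0 = 5 V.
KCL at each unknown node (sum of currents leaving = 0; resistances in Ω):
  Node 1: (V_1 - 5)/60 + (V_1 - 0)/60 = 0
Collecting terms: 0.03333 × V_1 = 0.08333  =>  V_1 = 2.5 V
V_th = V_1 - V_2 = 2.5 - 0 = 2.5 V
Step 2 — R_th: zero the source — replace V1 by a short circuit (node 2 merges into node 0) — and find the resistance seen between A (node 1) and B (node 0).
Reduce the network between node 1 (A) and node 0 (B) by series/parallel combination:
  Rp1 = R1 ‖ R2 (parallel, both between nodes 0 and 1) = 1/(1/60 + 1/60) = 30 Ω
R_th = 30 Ω

Final answer: V_th = 2.5 V, R_th = 30 Ω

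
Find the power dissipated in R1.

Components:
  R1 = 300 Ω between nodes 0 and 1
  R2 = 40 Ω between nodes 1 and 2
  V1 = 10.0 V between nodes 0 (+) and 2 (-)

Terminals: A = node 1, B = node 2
Nodal analysis, taking node 2 as the 0 V reference.
Source V1 fixes V_0 = 10 V.
KCL at each unknown node (sum of currents leaving = 0; resistances in Ω):
  Node 1: (V_1 - 10)/300 + (V_1 - 0)/40 = 0
Collecting terms: 0.02833 × V_1 = 0.03333  =>  V_1 = 1.176 V
I_R1 = (V_0 - V_1)/R1 = (10 - 1.176)/300 = 0.02941 A
P_R1 = I_R1² × R1 = (0.02941)² × 300 = 0.2595 W

Final answer: 0.2595 W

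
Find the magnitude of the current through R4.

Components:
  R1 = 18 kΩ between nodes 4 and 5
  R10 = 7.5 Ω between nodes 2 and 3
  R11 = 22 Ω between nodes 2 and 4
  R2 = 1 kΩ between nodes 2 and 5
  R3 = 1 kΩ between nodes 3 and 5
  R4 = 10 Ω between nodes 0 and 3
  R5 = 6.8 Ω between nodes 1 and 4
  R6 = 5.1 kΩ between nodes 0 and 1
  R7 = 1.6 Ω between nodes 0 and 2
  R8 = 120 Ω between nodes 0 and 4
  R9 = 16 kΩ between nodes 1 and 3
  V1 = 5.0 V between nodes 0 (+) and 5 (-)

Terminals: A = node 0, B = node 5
Nodal analysis, taking node 5 as the 0 V reference.
Source V1 fixes V_0 = 5 V.
KCL at each unknown node (sum of currents leaving = 0; resistances in Ω):
  Node 1: (V_1 - V_4)/6.8 + (V_1 - 5)/5100 + (V_1 - V_3)/16000 = 0
  Node 2: (V_2 - 0)/1000 + (V_2 - 5)/1.6 + (V_2 - V_3)/7.5 + (V_2 - V_4)/22 = 0
  Node 3: (V_3 - 0)/1000 + (V_3 - 5)/10 + (V_3 - V_1)/16000 + (V_3 - V_2)/7.5 = 0
  Node 4: (V_4 - 0)/18000 + (V_4 - V_1)/6.8 + (V_4 - 5)/120 + (V_4 - V_2)/22 = 0
Collecting terms (coefficients in siemens):
  0.1473·V_1 - 0.0000625·V_3 - 0.1471·V_4 = 0.0009804
  0.8048·V_2 - 0.1333·V_3 - 0.04545·V_4 = 3.125
  0.2344·V_3 - 0.0000625·V_1 - 0.1333·V_2 = 0.5
  0.2009·V_4 - 0.1471·V_1 - 0.04545·V_2 = 0.04167
Solving these 4 simultaneous equations (Gaussian elimination) gives:
  V_1 = 4.985 V, V_2 = 4.988 V, V_3 = 4.972 V, V_4 = 4.985 V
I_R4 = (V_0 - V_3)/R4 = (5 - 4.972)/10 = 0.002799 A
|I_R4| = 0.002799 A

Final answer: |I_R4| = 0.002799 A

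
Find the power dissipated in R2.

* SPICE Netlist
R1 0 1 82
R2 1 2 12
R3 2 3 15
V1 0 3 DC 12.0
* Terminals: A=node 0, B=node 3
Nodal analysis, taking node 3 as the 0 V reference.
Source V1 fixes V_0 = 12 V.
KCL at each unknown node (sum of currents leaving = 0; resistances in Ω):
  Node 1: (V_1 - 12)/82 + (V_1 - V_2)/12 = 0
  Node 2: (V_2 - V_1)/12 + (V_2 - 0)/15 = 0
Collecting terms (coefficients in siemens):
  0.09553·V_1 - 0.08333·V_2 = 0.1463
  0.15·V_2 - 0.08333·V_1 = 0
Determinant D = (0.09553)(0.15) - (-0.08333)(-0.08333) = 0.007385
V_1 = [(0.1463)(0.15) - (-0.08333)(0)]/D = 2.972 V
V_2 = [(0.09553)(0) - (0.1463)(-0.08333)]/D = 1.651 V
I_R2 = (V_1 - V_2)/R2 = (2.972 - 1.651)/12 = 0.1101 A
P_R2 = I_R2² × R2 = (0.1101)² × 12 = 0.1454 W

Final answer: 0.1454 W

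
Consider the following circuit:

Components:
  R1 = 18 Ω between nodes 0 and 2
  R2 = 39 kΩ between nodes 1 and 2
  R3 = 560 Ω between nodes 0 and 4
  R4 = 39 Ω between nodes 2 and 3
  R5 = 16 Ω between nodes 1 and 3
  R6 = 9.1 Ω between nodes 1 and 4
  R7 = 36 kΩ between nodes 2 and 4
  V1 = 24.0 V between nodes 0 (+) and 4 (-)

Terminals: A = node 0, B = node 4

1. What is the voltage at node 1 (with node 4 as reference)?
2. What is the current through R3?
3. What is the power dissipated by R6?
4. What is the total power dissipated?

Nodal analysis, taking node 4 as the 0 V reference.
Source V1 fixes V_0 = 24 V.
KCL at each unknown node (sum of currents leaving = 0; resistances in Ω):
  Node 1: (V_1 - V_2)/39000 + (V_1 - V_3)/16 + (V_1 - 0)/9.1 = 0
  Node 2: (V_2 - 24)/18 + (V_2 - V_1)/39000 + (V_2 - V_3)/39 + (V_2 - 0)/36000 = 0
  Node 3: (V_3 - V_2)/39 + (V_3 - V_1)/16 = 0
Collecting terms (coefficients in siemens):
  0.1724·V_1 - 0.00002564·V_2 - 0.0625·V_3 = 0
  0.08125·V_2 - 0.00002564·V_1 - 0.02564·V_3 = 1.333
  0.08814·V_3 - 0.0625·V_1 - 0.02564·V_2 = 0
Solving these 3 simultaneous equations (Gaussian elimination) gives:
  V_1 = 2.662 V, V_2 = 18.73 V, V_3 = 7.335 V
Part 1:
  Read off the nodal solution: V_1 = 2.662 V
Part 2:
  I_R3 = (V_0 - V_4)/R3 = (24 - 0)/560 = 0.04286 A
  Magnitude: I_R3 = 0.04286 A
Part 3:
  I_R6 = (V_1 - V_4)/R6 = (2.662 - 0)/9.1 = 0.2925 A
  P_R6 = I_R6² × R6 = (0.2925)² × 9.1 = 0.7785 W
Part 4:
  Power in each resistor, P = (ΔV)²/R:
    P_R1 = (24 - 18.73)²/18 = 1.545 W
    P_R2 = (2.662 - 18.73)²/39000 = 0.006617 W
    P_R3 = (24 - 0)²/560 = 1.029 W
    P_R4 = (18.73 - 7.335)²/39 = 3.327 W
    P_R5 = (2.662 - 7.335)²/16 = 1.365 W
    P_R6 = (2.662 - 0)²/9.1 = 0.7785 W
    P_R7 = (18.73 - 0)²/36000 = 0.00974 W
  P_total = P_R1 + P_R2 + P_R3 + P_R4 + P_R5 + P_R6 + P_R7 = 8.061 W

Final answers:
1. V_1 = 2.662 V
2. I_R3 = 0.04286 A
3. P_R6 = 0.7785 W
4. P_total = 8.061 W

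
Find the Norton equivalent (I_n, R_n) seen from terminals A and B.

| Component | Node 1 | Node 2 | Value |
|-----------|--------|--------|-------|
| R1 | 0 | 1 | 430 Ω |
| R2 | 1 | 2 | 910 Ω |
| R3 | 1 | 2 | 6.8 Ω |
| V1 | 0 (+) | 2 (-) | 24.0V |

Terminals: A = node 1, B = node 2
Find the Thévenin equivalent first; then I_n = V_th/R_th and R_n = R_th.
Step 1 — V_th is the open-circuit voltage V_A - V_B (nothing connected across the terminals).
Nodal analysis, taking node 2 as the 0 V reference.
Source V1 fixes V_0 = 24 V.
KCL at each unknown node (sum of currents leaving = 0; resistances in Ω):
  Node 1: (V_1 - 24)/430 + (V_1 - 0)/910 + (V_1 - 0)/6.8 = 0
Collecting terms: 0.1505 × V_1 = 0.05581  =>  V_1 = 0.3709 V
V_th = V_1 - V_2 = 0.3709 - 0 = 0.3709 V
Step 2 — R_th: zero the source — replace V1 by a short circuit (node 2 merges into node 0) — and find the resistance seen between A (node 1) and B (node 0).
Reduce the network between node 1 (A) and node 0 (B) by series/parallel combination:
  Rp1 = R1 ‖ R2 ‖ R3 (parallel, all between nodes 0 and 1) = 1/(1/430 + 1/910 + 1/6.8) = 6.645 Ω
R_th = 6.645 Ω
I_n = V_th/R_th = 0.3709/6.645 = 0.05581 A, and R_n = R_th = 6.645 Ω

Final answer: I_n = 0.05581 A, R_n = 6.645 Ω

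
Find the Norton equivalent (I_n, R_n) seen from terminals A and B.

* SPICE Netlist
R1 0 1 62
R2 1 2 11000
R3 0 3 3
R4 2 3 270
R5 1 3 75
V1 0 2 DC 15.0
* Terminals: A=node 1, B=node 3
Find the Thévenin equivalent first; then I_n = V_th/R_th and R_n = R_th.
Step 1 — V_th is the open-circuit voltage V_A - V_B (nothing connected across the terminals).
Nodal analysis, taking node 2 as the 0 V reference.
Source V1 fixes V_0 = 15 V.
KCL at each unknown node (sum of currents leaving = 0; resistances in Ω):
  Node 1: (V_1 - 15)/62 + (V_1 - 0)/11000 + (V_1 - V_3)/75 = 0
  Node 3: (V_3 - 15)/3 + (V_3 - 0)/270 + (V_3 - V_1)/75 = 0
Collecting terms (coefficients in siemens):
  0.02955·V_1 - 0.01333·V_3 = 0.2419
  0.3504·V_3 - 0.01333·V_1 = 5
Determinant D = (0.02955)(0.3504) - (-0.01333)(-0.01333) = 0.01018
V_1 = [(0.2419)(0.3504) - (-0.01333)(5)]/D = 14.88 V
V_3 = [(0.02955)(5) - (0.2419)(-0.01333)]/D = 14.84 V
V_th = V_1 - V_3 = 14.88 - 14.84 = 0.04338 V
Step 2 — R_th: zero the source — replace V1 by a short circuit (node 2 merges into node 0) — and find the resistance seen between A (node 1) and B (node 3).
Reduce the network between node 1 (A) and node 3 (B) by series/parallel combination:
  Rp1 = R1 ‖ R2 (parallel, both between nodes 0 and 1) = 1/(1/62 + 1/11000) = 61.65 Ω
  Rp2 = R3 ‖ R4 (parallel, both between nodes 0 and 3) = 1/(1/3 + 1/270) = 2.967 Ω
  Rs1 = Rp1 + Rp2 (series, joined only at node 0) = 61.65 + 2.967 = 64.62 Ω
  Rp3 = R5 ‖ Rs1 (parallel, both between nodes 1 and 3) = 1/(1/75 + 1/64.62) = 34.71 Ω
R_th = 34.71 Ω
I_n = V_th/R_th = 0.04338/34.71 = 0.00125 A, and R_n = R_th = 34.71 Ω

Final answer: I_n = 0.00125 A, R_n = 34.71 Ω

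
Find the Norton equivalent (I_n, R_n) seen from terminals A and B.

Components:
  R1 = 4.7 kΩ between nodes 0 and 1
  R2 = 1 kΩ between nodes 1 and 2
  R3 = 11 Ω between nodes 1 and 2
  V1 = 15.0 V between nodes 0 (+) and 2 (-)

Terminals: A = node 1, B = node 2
Find the Thévenin equivalent first; then I_n = V_th/R_th and R_n = R_th.
Step 1 — V_th is the open-circuit voltage V_A - V_B (nothing connected across the terminals).
Nodal analysis, taking node 2 as the 0 V reference.
Source V1 fixes V_0 = 15 V.
KCL at each unknown node (sum of currents leaving = 0; resistances in Ω):
  Node 1: (V_1 - 15)/4700 + (V_1 - 0)/1000 + (V_1 - 0)/11 = 0
Collecting terms: 0.09212 × V_1 = 0.003191  =>  V_1 = 0.03464 V
V_th = V_1 - V_2 = 0.03464 - 0 = 0.03464 V
Step 2 — R_th: zero the source — replace V1 by a short circuit (node 2 merges into node 0) — and find the resistance seen between A (node 1) and B (node 0).
Reduce the network between node 1 (A) and node 0 (B) by series/parallel combination:
  Rp1 = R1 ‖ R2 ‖ R3 (parallel, all between nodes 0 and 1) = 1/(1/4700 + 1/1000 + 1/11) = 10.86 Ω
R_th = 10.86 Ω
I_n = V_th/R_th = 0.03464/10.86 = 0.003191 A, and R_n = R_th = 10.86 Ω

Final answer: I_n = 0.003191 A, R_n = 10.86 Ω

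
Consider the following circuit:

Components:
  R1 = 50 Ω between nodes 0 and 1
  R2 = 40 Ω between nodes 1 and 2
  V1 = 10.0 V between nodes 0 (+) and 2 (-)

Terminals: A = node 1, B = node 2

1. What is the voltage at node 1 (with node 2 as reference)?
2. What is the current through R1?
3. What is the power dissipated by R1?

Nodal analysis, taking node 2 as the 0 V reference.
Source V1 fixes V_0 = 10 V.
KCL at each unknown node (sum of currents leaving = 0; resistances in Ω):
  Node 1: (V_1 - 10)/50 + (V_1 - 0)/40 = 0
Collecting terms: 0.045 × V_1 = 0.2  =>  V_1 = 4.444 V
Part 1:
  Read off the nodal solution: V_1 = 4.444 V
Part 2:
  I_R1 = (V_0 - V_1)/R1 = (10 - 4.444)/50 = 0.1111 A
  Magnitude: I_R1 = 0.1111 A
Part 3:
  I_R1 = (V_0 - V_1)/R1 = (10 - 4.444)/50 = 0.1111 A
  P_R1 = I_R1² × R1 = (0.1111)² × 50 = 0.6173 W

Final answers:
1. V_1 = 4.444 V
2. I_R1 = 0.1111 A
3. P_R1 = 0.6173 W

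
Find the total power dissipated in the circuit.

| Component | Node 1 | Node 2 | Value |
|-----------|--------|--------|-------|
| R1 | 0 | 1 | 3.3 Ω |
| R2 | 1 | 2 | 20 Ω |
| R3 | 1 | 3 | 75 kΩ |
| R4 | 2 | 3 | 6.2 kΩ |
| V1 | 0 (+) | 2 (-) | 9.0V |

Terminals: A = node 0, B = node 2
Nodal analysis, taking node 2 as the 0 V reference.
Source V1 fixes V_0 = 9 V.
KCL at each unknown node (sum of currents leaving = 0; resistances in Ω):
  Node 1: (V_1 - 9)/3.3 + (V_1 - 0)/20 + (V_1 - V_3)/75000 = 0
  Node 3: (V_3 - V_1)/75000 + (V_3 - 0)/6200 = 0
Collecting terms (coefficients in siemens):
  0.353·V_1 - 0.00001333·V_3 = 2.727
  0.0001746·V_3 - 0.00001333·V_1 = 0
Determinant D = (0.353)(0.0001746) - (-0.00001333)(-0.00001333) = 0.00006165
V_1 = [(2.727)(0.0001746) - (-0.00001333)(0)]/D = 7.725 V
V_3 = [(0.353)(0) - (2.727)(-0.00001333)]/D = 0.5898 V
Power in each resistor, P = (ΔV)²/R:
  P_R1 = (9 - 7.725)²/3.3 = 0.4926 W
  P_R2 = (7.725 - 0)²/20 = 2.984 W
  P_R3 = (7.725 - 0.5898)²/75000 = 0.0006788 W
  P_R4 = (0 - 0.5898)²/6200 = 0.00005612 W
P_total = P_R1 + P_R2 + P_R3 + P_R4 = 3.477 W

Final answer: 3.477 W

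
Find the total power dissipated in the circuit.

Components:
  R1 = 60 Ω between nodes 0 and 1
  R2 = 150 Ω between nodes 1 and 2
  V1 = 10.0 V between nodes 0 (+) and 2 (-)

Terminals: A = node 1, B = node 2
Nodal analysis, taking node 2 as the 0 V reference.
Source V1 fixes V_0 = 10 V.
KCL at each unknown node (sum of currents leaving = 0; resistances in Ω):
  Node 1: (V_1 - 10)/60 + (V_1 - 0)/150 = 0
Collecting terms: 0.02333 × V_1 = 0.1667  =>  V_1 = 7.143 V
Power in each resistor, P = (ΔV)²/R:
  P_R1 = (10 - 7.143)²/60 = 0.1361 W
  P_R2 = (7.143 - 0)²/150 = 0.3401 W
P_total = P_R1 + P_R2 = 0.4762 W

Final answer: 0.4762 W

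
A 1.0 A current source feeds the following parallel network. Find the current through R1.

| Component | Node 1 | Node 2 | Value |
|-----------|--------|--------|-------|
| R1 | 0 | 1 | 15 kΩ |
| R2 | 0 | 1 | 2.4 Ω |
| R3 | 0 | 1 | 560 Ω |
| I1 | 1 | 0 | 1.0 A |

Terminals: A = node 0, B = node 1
All resistors sit directly between nodes 0 and 1, so they are in parallel and share one voltage V; the full source current 1 A splits among them.
1/R_par = 1/15000 + 1/2.4 + 1/560 = 0.4185 S  =>  R_par = 2.389 Ω
V = I × R_par = 1 × 2.389 = 2.389 V
I_R1 = V/R1 = 2.389/15000 = 0.0001593 A

Final answer: 0.0001593 A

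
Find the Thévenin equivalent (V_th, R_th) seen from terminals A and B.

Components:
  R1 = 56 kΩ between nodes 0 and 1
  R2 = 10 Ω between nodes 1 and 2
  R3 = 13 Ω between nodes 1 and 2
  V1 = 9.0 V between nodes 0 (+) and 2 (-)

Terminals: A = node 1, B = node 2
Step 1 — V_th is the open-circuit voltage V_A - V_B (nothing connected across the terminals).
Nodal analysis, taking node 2 as the 0 V reference.
Source V1 fixes V_0 = 9 V.
KCL at each unknown node (sum of currents leaving = 0; resistances in Ω):
  Node 1: (V_1 - 9)/56000 + (V_1 - 0)/10 + (V_1 - 0)/13 = 0
Collecting terms: 0.1769 × V_1 = 0.0001607  =>  V_1 = 0.0009083 V
V_th = V_1 - V_2 = 0.0009083 - 0 = 0.0009083 V
Step 2 — R_th: zero the source — replace V1 by a short circuit (node 2 merges into node 0) — and find the resistance seen between A (node 1) and B (node 0).
Reduce the network between node 1 (A) and node 0 (B) by series/parallel combination:
  Rp1 = R1 ‖ R2 ‖ R3 (parallel, all between nodes 0 and 1) = 1/(1/56000 + 1/10 + 1/13) = 5.652 Ω
R_th = 5.652 Ω

Final answer: V_th = 0.0009083 V, R_th = 5.652 Ω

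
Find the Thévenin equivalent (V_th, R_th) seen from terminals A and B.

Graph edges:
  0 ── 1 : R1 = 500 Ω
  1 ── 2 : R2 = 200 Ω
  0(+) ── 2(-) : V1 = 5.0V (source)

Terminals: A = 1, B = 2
Step 1 — V_th is the open-circuit voltage V_A - V_B (nothing connected across the terminals).
Nodal analysis, taking node 2 as the 0 V reference.
Source V1 fixes V_0 = 5 V.
KCL at each unknown node (sum of currents leaving = 0; resistances in Ω):
  Node 1: (V_1 - 5)/500 + (V_1 - 0)/200 = 0
Collecting terms: 0.007 × V_1 = 0.01  =>  V_1 = 1.429 V
V_th = V_1 - V_2 = 1.429 - 0 = 1.429 V
Step 2 — R_th: zero the source — replace V1 by a short circuit (node 2 merges into node 0) — and find the resistance seen between A (node 1) and B (node 0).
Reduce the network between node 1 (A) and node 0 (B) by series/parallel combination:
  Rp1 = R1 ‖ R2 (parallel, both between nodes 0 and 1) = 1/(1/500 + 1/200) = 142.9 Ω
R_th = 142.9 Ω

Final answer: V_th = 1.429 V, R_th = 142.9 Ω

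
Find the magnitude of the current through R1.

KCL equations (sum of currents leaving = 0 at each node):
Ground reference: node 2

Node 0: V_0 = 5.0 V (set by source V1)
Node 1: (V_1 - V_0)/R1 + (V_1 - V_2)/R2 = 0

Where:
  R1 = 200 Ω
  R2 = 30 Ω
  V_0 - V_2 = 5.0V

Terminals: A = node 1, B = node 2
Nodal analysis, taking node 2 as the 0 V reference.
Source V1 fixes V_0 = 5 V.
KCL at each unknown node (sum of currents leaving = 0; resistances in Ω):
  Node 1: (V_1 - 5)/200 + (V_1 - 0)/30 = 0
Collecting terms: 0.03833 × V_1 = 0.025  =>  V_1 = 0.6522 V
I_R1 = (V_0 - V_1)/R1 = (5 - 0.6522)/200 = 0.02174 A
|I_R1| = 0.02174 A

Final answer: |I_R1| = 0.02174 A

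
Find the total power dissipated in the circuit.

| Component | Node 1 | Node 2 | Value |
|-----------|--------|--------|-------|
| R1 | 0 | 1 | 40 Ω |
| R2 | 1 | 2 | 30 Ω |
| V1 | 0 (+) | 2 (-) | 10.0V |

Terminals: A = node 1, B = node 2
Nodal analysis, taking node 2 as the 0 V reference.
Source V1 fixes V_0 = 10 V.
KCL at each unknown node (sum of currents leaving = 0; resistances in Ω):
  Node 1: (V_1 - 10)/40 + (V_1 - 0)/30 = 0
Collecting terms: 0.05833 × V_1 = 0.25  =>  V_1 = 4.286 V
Power in each resistor, P = (ΔV)²/R:
  P_R1 = (10 - 4.286)²/40 = 0.8163 W
  P_R2 = (4.286 - 0)²/30 = 0.6122 W
P_total = P_R1 + P_R2 = 1.429 W

Final answer: 1.429 W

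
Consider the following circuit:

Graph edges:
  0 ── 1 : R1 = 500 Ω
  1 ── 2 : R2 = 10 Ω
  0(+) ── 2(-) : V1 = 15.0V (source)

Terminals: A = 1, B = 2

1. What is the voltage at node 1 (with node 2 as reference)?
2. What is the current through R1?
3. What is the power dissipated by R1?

Nodal analysis, taking node 2 as the 0 V reference.
Source V1 fixes V_0 = 15 V.
KCL at each unknown node (sum of currents leaving = 0; resistances in Ω):
  Node 1: (V_1 - 15)/500 + (V_1 - 0)/10 = 0
Collecting terms: 0.102 × V_1 = 0.03  =>  V_1 = 0.2941 V
Part 1:
  Read off the nodal solution: V_1 = 0.2941 V
Part 2:
  I_R1 = (V_0 - V_1)/R1 = (15 - 0.2941)/500 = 0.02941 A
  Magnitude: I_R1 = 0.02941 A
Part 3:
  I_R1 = (V_0 - V_1)/R1 = (15 - 0.2941)/500 = 0.02941 A
  P_R1 = I_R1² × R1 = (0.02941)² × 500 = 0.4325 W

Final answers:
1. V_1 = 0.2941 V
2. I_R1 = 0.02941 A
3. P_R1 = 0.4325 W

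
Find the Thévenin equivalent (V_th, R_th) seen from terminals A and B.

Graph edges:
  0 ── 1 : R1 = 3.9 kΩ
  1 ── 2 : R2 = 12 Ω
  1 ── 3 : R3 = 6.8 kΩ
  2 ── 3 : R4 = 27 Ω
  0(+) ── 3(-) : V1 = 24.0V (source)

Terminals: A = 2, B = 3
Step 1 — V_th is the open-circuit voltage V_A - V_B (nothing connected across the terminals).
Nodal analysis, taking node 3 as the 0 V reference.
Source V1 fixes V_0 = 24 V.
KCL at each unknown node (sum of currents leaving = 0; resistances in Ω):
  Node 1: (V_1 - 24)/3900 + (V_1 - V_2)/12 + (V_1 - 0)/6800 = 0
  Node 2: (V_2 - V_1)/12 + (V_2 - 0)/27 = 0
Collecting terms (coefficients in siemens):
  0.08374·V_1 - 0.08333·V_2 = 0.006154
  0.1204·V_2 - 0.08333·V_1 = 0
Determinant D = (0.08374)(0.1204) - (-0.08333)(-0.08333) = 0.003135
V_1 = [(0.006154)(0.1204) - (-0.08333)(0)]/D = 0.2363 V
V_2 = [(0.08374)(0) - (0.006154)(-0.08333)]/D = 0.1636 V
V_th = V_2 - V_3 = 0.1636 - 0 = 0.1636 V
Step 2 — R_th: zero the source — replace V1 by a short circuit (node 3 merges into node 0) — and find the resistance seen between A (node 2) and B (node 0).
Reduce the network between node 2 (A) and node 0 (B) by series/parallel combination:
  Rp1 = R1 ‖ R3 (parallel, both between nodes 0 and 1) = 1/(1/3900 + 1/6800) = 2479 Ω
  Rs1 = R2 + Rp1 (series, joined only at node 1) = 12 + 2479 = 2491 Ω
  Rp2 = R4 ‖ Rs1 (parallel, both between nodes 0 and 2) = 1/(1/27 + 1/2491) = 26.71 Ω
R_th = 26.71 Ω

Final answer: V_th = 0.1636 V, R_th = 26.71 Ω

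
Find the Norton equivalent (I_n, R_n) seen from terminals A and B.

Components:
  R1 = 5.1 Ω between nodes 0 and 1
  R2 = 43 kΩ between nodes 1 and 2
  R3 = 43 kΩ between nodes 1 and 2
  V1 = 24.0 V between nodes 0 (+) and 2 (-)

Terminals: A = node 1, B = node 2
Find the Thévenin equivalent first; then I_n = V_th/R_th and R_n = R_th.
Step 1 — V_th is the open-circuit voltage V_A - V_B (nothing connected across the terminals).
Nodal analysis, taking node 2 as the 0 V reference.
Source V1 fixes V_0 = 24 V.
KCL at each unknown node (sum of currents leaving = 0; resistances in Ω):
  Node 1: (V_1 - 24)/5.1 + (V_1 - 0)/43000 + (V_1 - 0)/43000 = 0
Collecting terms: 0.1961 × V_1 = 4.706  =>  V_1 = 23.99 V
V_th = V_1 - V_2 = 23.99 - 0 = 23.99 V
Step 2 — R_th: zero the source — replace V1 by a short circuit (node 2 merges into node 0) — and find the resistance seen between A (node 1) and B (node 0).
Reduce the network between node 1 (A) and node 0 (B) by series/parallel combination:
  Rp1 = R1 ‖ R2 ‖ R3 (parallel, all between nodes 0 and 1) = 1/(1/5.1 + 1/43000 + 1/43000) = 5.099 Ω
R_th = 5.099 Ω
I_n = V_th/R_th = 23.99/5.099 = 4.706 A, and R_n = R_th = 5.099 Ω

Final answer: I_n = 4.706 A, R_n = 5.099 Ω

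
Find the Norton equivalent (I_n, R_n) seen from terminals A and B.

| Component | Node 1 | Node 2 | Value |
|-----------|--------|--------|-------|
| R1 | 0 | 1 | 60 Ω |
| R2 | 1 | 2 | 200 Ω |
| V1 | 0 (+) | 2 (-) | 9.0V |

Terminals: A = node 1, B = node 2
Find the Thévenin equivalent first; then I_n = V_th/R_th and R_n = R_th.
Step 1 — V_th is the open-circuit voltage V_A - V_B (nothing connected across the terminals).
Nodal analysis, taking node 2 as the 0 V reference.
Source V1 fixes V_0 = 9 V.
KCL at each unknown node (sum of currents leaving = 0; resistances in Ω):
  Node 1: (V_1 - 9)/60 + (V_1 - 0)/200 = 0
Collecting terms: 0.02167 × V_1 = 0.15  =>  V_1 = 6.923 V
V_th = V_1 - V_2 = 6.923 - 0 = 6.923 V
Step 2 — R_th: zero the source — replace V1 by a short circuit (node 2 merges into node 0) — and find the resistance seen between A (node 1) and B (node 0).
Reduce the network between node 1 (A) and node 0 (B) by series/parallel combination:
  Rp1 = R1 ‖ R2 (parallel, both between nodes 0 and 1) = 1/(1/60 + 1/200) = 46.15 Ω
R_th = 46.15 Ω
I_n = V_th/R_th = 6.923/46.15 = 0.15 A, and R_n = R_th = 46.15 Ω

Final answer: I_n = 0.15 A, R_n = 46.15 Ω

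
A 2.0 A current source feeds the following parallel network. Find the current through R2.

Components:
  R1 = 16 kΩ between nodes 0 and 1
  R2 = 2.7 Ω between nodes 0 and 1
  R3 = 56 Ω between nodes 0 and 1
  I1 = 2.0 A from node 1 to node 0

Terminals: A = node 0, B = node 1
All resistors sit directly between nodes 0 and 1, so they are in parallel and share one voltage V; the full source current 2 A splits among them.
1/R_par = 1/16000 + 1/2.7 + 1/56 = 0.3883 S  =>  R_par = 2.575 Ω
V = I × R_par = 2 × 2.575 = 5.151 V
I_R2 = V/R2 = 5.151/2.7 = 1.908 A

Final answer: 1.908 A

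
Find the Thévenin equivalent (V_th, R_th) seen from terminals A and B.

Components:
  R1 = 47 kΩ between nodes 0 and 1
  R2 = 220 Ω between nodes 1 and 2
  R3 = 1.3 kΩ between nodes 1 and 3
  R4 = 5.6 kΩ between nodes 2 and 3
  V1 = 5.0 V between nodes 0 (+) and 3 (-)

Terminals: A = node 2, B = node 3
Step 1 — V_th is the open-circuit voltage V_A - V_B (nothing connected across the terminals).
Nodal analysis, taking node 3 as the 0 V reference.
Source V1 fixes V_0 = 5 V.
KCL at each unknown node (sum of currents leaving = 0; resistances in Ω):
  Node 1: (V_1 - 5)/47000 + (V_1 - V_2)/220 + (V_1 - 0)/1300 = 0
  Node 2: (V_2 - V_1)/220 + (V_2 - 0)/5600 = 0
Collecting terms (coefficients in siemens):
  0.005336·V_1 - 0.004545·V_2 = 0.0001064
  0.004724·V_2 - 0.004545·V_1 = 0
Determinant D = (0.005336)(0.004724) - (-0.004545)(-0.004545) = 0.000004546
V_1 = [(0.0001064)(0.004724) - (-0.004545)(0)]/D = 0.1105 V
V_2 = [(0.005336)(0) - (0.0001064)(-0.004545)]/D = 0.1064 V
V_th = V_2 - V_3 = 0.1064 - 0 = 0.1064 V
Step 2 — R_th: zero the source — replace V1 by a short circuit (node 3 merges into node 0) — and find the resistance seen between A (node 2) and B (node 0).
Reduce the network between node 2 (A) and node 0 (B) by series/parallel combination:
  Rp1 = R1 ‖ R3 (parallel, both between nodes 0 and 1) = 1/(1/47000 + 1/1300) = 1265 Ω
  Rs1 = R2 + Rp1 (series, joined only at node 1) = 220 + 1265 = 1485 Ω
  Rp2 = R4 ‖ Rs1 (parallel, both between nodes 0 and 2) = 1/(1/5600 + 1/1485) = 1174 Ω
R_th = 1.174 kΩ

Final answer: V_th = 0.1064 V, R_th = 1.174 kΩ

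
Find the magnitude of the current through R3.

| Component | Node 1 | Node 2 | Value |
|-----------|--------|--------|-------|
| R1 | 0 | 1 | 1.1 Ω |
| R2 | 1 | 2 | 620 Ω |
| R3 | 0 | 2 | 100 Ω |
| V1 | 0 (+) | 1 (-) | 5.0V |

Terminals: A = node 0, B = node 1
Nodal analysis, taking node 1 as the 0 V reference.
Source V1 fixes V_0 = 5 V.
KCL at each unknown node (sum of currents leaving = 0; resistances in Ω):
  Node 2: (V_2 - 0)/620 + (V_2 - 5)/100 = 0
Collecting terms: 0.01161 × V_2 = 0.05  =>  V_2 = 4.306 V
I_R3 = (V_0 - V_2)/R3 = (5 - 4.306)/100 = 0.006944 A
|I_R3| = 0.006944 A

Final answer: |I_R3| = 0.006944 A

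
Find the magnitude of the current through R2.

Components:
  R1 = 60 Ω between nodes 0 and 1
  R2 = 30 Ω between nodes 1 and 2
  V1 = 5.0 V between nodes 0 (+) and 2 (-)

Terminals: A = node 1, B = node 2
Nodal analysis, taking node 2 as the 0 V reference.
Source V1 fixes V_0 = 5 V.
KCL at each unknown node (sum of currents leaving = 0; resistances in Ω):
  Node 1: (V_1 - 5)/60 + (V_1 - 0)/30 = 0
Collecting terms: 0.05 × V_1 = 0.08333  =>  V_1 = 1.667 V
I_R2 = (V_1 - V_2)/R2 = (1.667 - 0)/30 = 0.05556 A
|I_R2| = 0.05556 A

Final answer: |I_R2| = 0.05556 A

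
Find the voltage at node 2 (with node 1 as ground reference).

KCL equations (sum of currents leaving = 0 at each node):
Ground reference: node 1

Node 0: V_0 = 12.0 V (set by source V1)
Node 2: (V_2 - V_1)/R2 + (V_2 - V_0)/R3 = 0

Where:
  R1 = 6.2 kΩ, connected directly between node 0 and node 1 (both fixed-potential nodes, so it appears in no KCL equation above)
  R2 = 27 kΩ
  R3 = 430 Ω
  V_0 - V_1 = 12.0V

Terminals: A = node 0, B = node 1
Nodal analysis, taking node 1 as the 0 V reference.
Source V1 fixes V_0 = 12 V.
KCL at each unknown node (sum of currents leaving = 0; resistances in Ω):
  Node 2: (V_2 - 0)/27000 + (V_2 - 12)/430 = 0
Collecting terms: 0.002363 × V_2 = 0.02791  =>  V_2 = 11.81 V
The requested potential is V_2 = 11.81 V.

Final answer: V_2 = 11.81 V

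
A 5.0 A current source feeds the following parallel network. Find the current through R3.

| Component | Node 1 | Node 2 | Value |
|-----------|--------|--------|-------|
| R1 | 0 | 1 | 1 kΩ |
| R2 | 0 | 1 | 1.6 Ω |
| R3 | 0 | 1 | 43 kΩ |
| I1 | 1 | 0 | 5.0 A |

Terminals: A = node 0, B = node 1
All resistors sit directly between nodes 0 and 1, so they are in parallel and share one voltage V; the full source current 5 A splits among them.
1/R_par = 1/1000 + 1/1.6 + 1/43000 = 0.626 S  =>  R_par = 1.597 Ω
V = I × R_par = 5 × 1.597 = 7.987 V
I_R3 = V/R3 = 7.987/43000 = 0.0001857 A

Final answer: 0.0001857 A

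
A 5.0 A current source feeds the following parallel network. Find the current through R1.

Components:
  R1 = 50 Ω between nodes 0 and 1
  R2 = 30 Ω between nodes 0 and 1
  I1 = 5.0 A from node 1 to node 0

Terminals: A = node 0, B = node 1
All resistors sit directly between nodes 0 and 1, so they are in parallel and share one voltage V; the full source current 5 A splits among them.
1/R_par = 1/50 + 1/30 = 0.05333 S  =>  R_par = 18.75 Ω
V = I × R_par = 5 × 18.75 = 93.75 V
I_R1 = V/R1 = 93.75/50 = 1.875 A

Final answer: 1.875 A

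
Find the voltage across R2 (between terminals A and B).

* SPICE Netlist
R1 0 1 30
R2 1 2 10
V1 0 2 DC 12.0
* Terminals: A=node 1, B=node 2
R1 and R2 are in series across V1 (node 0 → node 1 → node 2), and the output A–B is taken across R2, so this is a voltage divider.
Series current: I = V1/(R1 + R2) = 12/(30 + 10) = 12/40 = 0.3 A
V_R2 = I × R2 = V1 × R2/(R1 + R2) = 12 × 10/40 = 3 V

Final answer: 3 V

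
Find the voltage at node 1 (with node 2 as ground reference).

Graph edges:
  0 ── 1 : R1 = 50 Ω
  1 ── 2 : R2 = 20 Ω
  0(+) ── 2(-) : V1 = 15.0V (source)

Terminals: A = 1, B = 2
Nodal analysis, taking node 2 as the 0 V reference.
Source V1 fixes V_0 = 15 V.
KCL at each unknown node (sum of currents leaving = 0; resistances in Ω):
  Node 1: (V_1 - 15)/50 + (V_1 - 0)/20 = 0
Collecting terms: 0.07 × V_1 = 0.3  =>  V_1 = 4.286 V
The requested potential is V_1 = 4.286 V.

Final answer: V_1 = 4.286 V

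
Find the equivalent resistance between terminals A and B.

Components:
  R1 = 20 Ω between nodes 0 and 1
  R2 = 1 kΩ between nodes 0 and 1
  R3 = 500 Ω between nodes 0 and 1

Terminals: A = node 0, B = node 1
Reduce the network between node 0 (A) and node 1 (B) by series/parallel combination:
  Rp1 = R1 ‖ R2 ‖ R3 (parallel, all between nodes 0 and 1) = 1/(1/20 + 1/1000 + 1/500) = 18.87 Ω
R_eq = 18.87 Ω

Final answer: 18.87 Ω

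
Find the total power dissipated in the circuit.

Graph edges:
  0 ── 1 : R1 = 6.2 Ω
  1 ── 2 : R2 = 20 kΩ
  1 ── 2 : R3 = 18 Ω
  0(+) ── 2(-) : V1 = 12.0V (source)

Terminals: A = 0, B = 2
Nodal analysis, taking node 2 as the 0 V reference.
Source V1 fixes V_0 = 12 V.
KCL at each unknown node (sum of currents leaving = 0; resistances in Ω):
  Node 1: (V_1 - 12)/6.2 + (V_1 - 0)/20000 + (V_1 - 0)/18 = 0
Collecting terms: 0.2169 × V_1 = 1.935  =>  V_1 = 8.924 V
Power in each resistor, P = (ΔV)²/R:
  P_R1 = (12 - 8.924)²/6.2 = 1.527 W
  P_R2 = (8.924 - 0)²/20000 = 0.003981 W
  P_R3 = (8.924 - 0)²/18 = 4.424 W
P_total = P_R1 + P_R2 + P_R3 = 5.954 W

Final answer: 5.954 W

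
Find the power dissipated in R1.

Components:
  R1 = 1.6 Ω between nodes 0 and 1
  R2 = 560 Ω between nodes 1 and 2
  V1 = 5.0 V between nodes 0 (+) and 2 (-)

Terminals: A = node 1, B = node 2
Nodal analysis, taking node 2 as the 0 V reference.
Source V1 fixes V_0 = 5 V.
KCL at each unknown node (sum of currents leaving = 0; resistances in Ω):
  Node 1: (V_1 - 5)/1.6 + (V_1 - 0)/560 = 0
Collecting terms: 0.6268 × V_1 = 3.125  =>  V_1 = 4.986 V
I_R1 = (V_0 - V_1)/R1 = (5 - 4.986)/1.6 = 0.008903 A
P_R1 = I_R1² × R1 = (0.008903)² × 1.6 = 0.0001268 W

Final answer: 0.0001268 W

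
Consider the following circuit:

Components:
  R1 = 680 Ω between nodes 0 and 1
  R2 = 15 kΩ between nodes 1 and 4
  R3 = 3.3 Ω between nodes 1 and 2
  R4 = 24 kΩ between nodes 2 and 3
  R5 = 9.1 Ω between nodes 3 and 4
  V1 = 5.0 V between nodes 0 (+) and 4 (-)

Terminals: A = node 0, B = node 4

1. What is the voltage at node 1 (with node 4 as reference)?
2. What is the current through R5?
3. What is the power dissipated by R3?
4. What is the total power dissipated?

Nodal analysis, taking node 4 as the 0 V reference.
Source V1 fixes V_0 = 5 V.
KCL at each unknown node (sum of currents leaving = 0; resistances in Ω):
  Node 1: (V_1 - 5)/680 + (V_1 - 0)/15000 + (V_1 - V_2)/3.3 = 0
  Node 2: (V_2 - V_1)/3.3 + (V_2 - V_3)/24000 = 0
  Node 3: (V_3 - V_2)/24000 + (V_3 - 0)/9.1 = 0
Collecting terms (coefficients in siemens):
  0.3046·V_1 - 0.303·V_2 = 0.007353
  0.3031·V_2 - 0.303·V_1 - 0.00004167·V_3 = 0
  0.1099·V_3 - 0.00004167·V_2 = 0
Solving these 3 simultaneous equations (Gaussian elimination) gives:
  V_1 = 4.657 V, V_2 = 4.656 V, V_3 = 0.001765 V
Part 1:
  Read off the nodal solution: V_1 = 4.657 V
Part 2:
  I_R5 = (V_3 - V_4)/R5 = (0.001765 - 0)/9.1 = 0.0001939 A
  Magnitude: I_R5 = 0.0001939 A
Part 3:
  I_R3 = (V_1 - V_2)/R3 = (4.657 - 4.656)/3.3 = 0.0001939 A
  P_R3 = I_R3² × R3 = (0.0001939)² × 3.3 = 0.0000001241 W
Part 4:
  Power in each resistor, P = (ΔV)²/R:
    P_R1 = (5 - 4.657)²/680 = 0.000173 W
    P_R2 = (4.657 - 0)²/15000 = 0.001446 W
    P_R3 = (4.657 - 4.656)²/3.3 = 0.0000001241 W
    P_R4 = (4.656 - 0.001765)²/24000 = 0.0009027 W
    P_R5 = (0.001765 - 0)²/9.1 = 0.0000003423 W
  P_total = P_R1 + P_R2 + P_R3 + P_R4 + P_R5 = 0.002522 W

Final answers:
1. V_1 = 4.657 V
2. I_R5 = 0.0001939 A
3. P_R3 = 1.241e-07 W
4. P_total = 0.002522 W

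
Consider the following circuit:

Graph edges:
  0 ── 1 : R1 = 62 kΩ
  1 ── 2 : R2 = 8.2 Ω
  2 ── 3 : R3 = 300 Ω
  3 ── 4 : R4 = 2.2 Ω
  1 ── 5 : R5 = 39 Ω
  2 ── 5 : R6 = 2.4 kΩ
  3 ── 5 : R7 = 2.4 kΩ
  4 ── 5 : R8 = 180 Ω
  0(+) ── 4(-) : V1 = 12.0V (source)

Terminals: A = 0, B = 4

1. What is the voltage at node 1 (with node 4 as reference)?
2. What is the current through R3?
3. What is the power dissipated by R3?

Nodal analysis, taking node 4 as the 0 V reference.
Source V1 fixes V_0 = 12 V.
KCL at each unknown node (sum of currents leaving = 0; resistances in Ω):
  Node 1: (V_1 - 12)/62000 + (V_1 - V_2)/8.2 + (V_1 - V_5)/39 = 0
  Node 2: (V_2 - V_1)/8.2 + (V_2 - V_3)/300 + (V_2 - V_5)/2400 = 0
  Node 3: (V_3 - V_2)/300 + (V_3 - 0)/2.2 + (V_3 - V_5)/2400 = 0
  Node 5: (V_5 - V_1)/39 + (V_5 - V_2)/2400 + (V_5 - V_3)/2400 + (V_5 - 0)/180 = 0
Collecting terms (coefficients in siemens):
  0.1476·V_1 - 0.122·V_2 - 0.02564·V_5 = 0.0001935
  0.1257·V_2 - 0.122·V_1 - 0.003333·V_3 - 0.0004167·V_5 = 0
  0.4583·V_3 - 0.003333·V_2 - 0.0004167·V_5 = 0
  0.03203·V_5 - 0.02564·V_1 - 0.0004167·V_2 - 0.0004167·V_3 = 0
Solving these 4 simultaneous equations (Gaussian elimination) gives:
  V_1 = 0.02393 V, V_2 = 0.02329 V, V_3 = 0.0001871 V, V_5 = 0.01946 V
Part 1:
  Read off the nodal solution: V_1 = 0.02393 V
Part 2:
  I_R3 = (V_2 - V_3)/R3 = (0.02329 - 0.0001871)/300 = 0.000077 A
  Magnitude: I_R3 = 0.000077 A
Part 3:
  I_R3 = (V_2 - V_3)/R3 = (0.02329 - 0.0001871)/300 = 0.000077 A
  P_R3 = I_R3² × R3 = (0.000077)² × 300 = 0.000001779 W

Final answers:
1. V_1 = 0.02393 V
2. I_R3 = 7.7e-05 A
3. P_R3 = 1.779e-06 W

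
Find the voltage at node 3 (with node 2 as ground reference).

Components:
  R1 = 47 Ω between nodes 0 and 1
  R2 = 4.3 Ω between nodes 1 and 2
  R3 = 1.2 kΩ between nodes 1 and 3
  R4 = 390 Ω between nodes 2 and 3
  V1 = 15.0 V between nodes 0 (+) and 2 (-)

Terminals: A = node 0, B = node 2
Nodal analysis, taking node 2 as the 0 V reference.
Source V1 fixes V_0 = 15 V.
KCL at each unknown node (sum of currents leaving = 0; resistances in Ω):
  Node 1: (V_1 - 15)/47 + (V_1 - 0)/4.3 + (V_1 - V_3)/1200 = 0
  Node 3: (V_3 - V_1)/1200 + (V_3 - 0)/390 = 0
Collecting terms (coefficients in siemens):
  0.2547·V_1 - 0.0008333·V_3 = 0.3191
  0.003397·V_3 - 0.0008333·V_1 = 0
Determinant D = (0.2547)(0.003397) - (-0.0008333)(-0.0008333) = 0.0008645
V_1 = [(0.3191)(0.003397) - (-0.0008333)(0)]/D = 1.254 V
V_3 = [(0.2547)(0) - (0.3191)(-0.0008333)]/D = 0.3076 V
The requested potential is V_3 = 0.3076 V.

Final answer: V_3 = 0.3076 V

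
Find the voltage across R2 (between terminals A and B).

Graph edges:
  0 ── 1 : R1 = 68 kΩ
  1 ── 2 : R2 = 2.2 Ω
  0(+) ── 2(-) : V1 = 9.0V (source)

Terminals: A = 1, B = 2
R1 and R2 are in series across V1 (node 0 → node 1 → node 2), and the output A–B is taken across R2, so this is a voltage divider.
Series current: I = V1/(R1 + R2) = 9/(68000 + 2.2) = 9/68000 = 0.0001323 A
V_R2 = I × R2 = V1 × R2/(R1 + R2) = 9 × 2.2/68000 = 0.0002912 V

Final answer: 0.0002912 V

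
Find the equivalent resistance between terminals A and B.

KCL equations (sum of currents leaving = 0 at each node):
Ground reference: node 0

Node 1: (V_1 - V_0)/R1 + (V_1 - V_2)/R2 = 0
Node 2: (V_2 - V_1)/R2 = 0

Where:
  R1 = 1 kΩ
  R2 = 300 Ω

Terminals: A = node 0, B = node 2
Reduce the network between node 0 (A) and node 2 (B) by series/parallel combination:
  Rs1 = R1 + R2 (series, joined only at node 1) = 1000 + 300 = 1300 Ω
R_eq = 1.3 kΩ

Final answer: 1.3 kΩ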